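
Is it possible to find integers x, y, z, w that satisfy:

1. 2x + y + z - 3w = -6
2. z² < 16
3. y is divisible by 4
Yes

Take x = 0, y = 0, z = 0, w = 2. Substituting into each constraint:
  (1) 2(0) + 0 + 0 - 3(2) = -6 ✓
  (2) z² = (0)² = 0, and 0 < 16 ✓
  (3) 0 = 4 × 0, remainder 0 ✓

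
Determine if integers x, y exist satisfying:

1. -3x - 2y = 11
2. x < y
Yes

Take x = -5, y = 2. Substituting into each constraint:
  (1) -3(-5) - 2(2) = 11 ✓
  (2) -5 < 2 ✓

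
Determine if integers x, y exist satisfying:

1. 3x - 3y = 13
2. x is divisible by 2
No

Even the single constraint (3x - 3y = 13) is infeasible over the integers.

  - 3x - 3y = 13: every term on the left is divisible by 3, so the LHS ≡ 0 (mod 3), but the RHS 13 is not — no integer solution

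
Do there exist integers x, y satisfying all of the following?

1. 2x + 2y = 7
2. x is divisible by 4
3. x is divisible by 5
No

Even the single constraint (2x + 2y = 7) is infeasible over the integers.

  - 2x + 2y = 7: every term on the left is divisible by 2, so the LHS ≡ 0 (mod 2), but the RHS 7 is not — no integer solution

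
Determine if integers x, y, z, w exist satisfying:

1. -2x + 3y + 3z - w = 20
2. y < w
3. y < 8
Yes

Take x = -9, y = 0, z = 1, w = 1. Substituting into each constraint:
  (1) -2(-9) + 3(0) + 3(1) + (-1) = 20 ✓
  (2) 0 < 1 ✓
  (3) 0 < 8 ✓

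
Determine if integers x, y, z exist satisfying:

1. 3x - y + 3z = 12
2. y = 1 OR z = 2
Yes

Take x = 0, y = -6, z = 2. Substituting into each constraint:
  (1) 3(0) + 6 + 3(2) = 12 ✓
  (2) z = 2, target 2 ✓ (second branch holds)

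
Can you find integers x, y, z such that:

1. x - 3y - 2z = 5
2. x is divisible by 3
Yes

Take x = 0, y = -3, z = 2. Substituting into each constraint:
  (1) 0 - 3(-3) - 2(2) = 5 ✓
  (2) 0 = 3 × 0, remainder 0 ✓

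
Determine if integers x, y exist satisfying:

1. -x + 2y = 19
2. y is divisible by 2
Yes

Take x = -19, y = 0. Substituting into each constraint:
  (1) 19 + 2(0) = 19 ✓
  (2) 0 = 2 × 0, remainder 0 ✓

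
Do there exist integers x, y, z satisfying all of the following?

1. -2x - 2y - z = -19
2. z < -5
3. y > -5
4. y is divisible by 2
Yes

Take x = 13, y = 0, z = -7. Substituting into each constraint:
  (1) -2(13) - 2(0) + 7 = -19 ✓
  (2) -7 < -5 ✓
  (3) 0 > -5 ✓
  (4) 0 = 2 × 0, remainder 0 ✓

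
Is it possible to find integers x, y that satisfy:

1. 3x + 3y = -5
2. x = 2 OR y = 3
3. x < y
No

Even the single constraint (3x + 3y = -5) is infeasible over the integers.

  - 3x + 3y = -5: every term on the left is divisible by 3, so the LHS ≡ 0 (mod 3), but the RHS -5 is not — no integer solution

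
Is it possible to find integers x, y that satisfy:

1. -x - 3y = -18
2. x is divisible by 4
Yes

Take x = 0, y = 6. Substituting into each constraint:
  (1) 0 - 3(6) = -18 ✓
  (2) 0 = 4 × 0, remainder 0 ✓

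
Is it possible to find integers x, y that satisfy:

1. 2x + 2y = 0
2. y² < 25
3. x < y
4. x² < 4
Yes

Take x = -1, y = 1. Substituting into each constraint:
  (1) 2(-1) + 2(1) = 0 ✓
  (2) y² = (1)² = 1, and 1 < 25 ✓
  (3) -1 < 1 ✓
  (4) x² = (-1)² = 1, and 1 < 4 ✓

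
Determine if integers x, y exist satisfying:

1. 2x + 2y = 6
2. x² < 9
Yes

Take x = 0, y = 3. Substituting into each constraint:
  (1) 2(0) + 2(3) = 6 ✓
  (2) x² = (0)² = 0, and 0 < 9 ✓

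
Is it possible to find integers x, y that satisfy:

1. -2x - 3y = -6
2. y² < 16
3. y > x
Yes

Take x = 0, y = 2. Substituting into each constraint:
  (1) -2(0) - 3(2) = -6 ✓
  (2) y² = (2)² = 4, and 4 < 16 ✓
  (3) 2 > 0 ✓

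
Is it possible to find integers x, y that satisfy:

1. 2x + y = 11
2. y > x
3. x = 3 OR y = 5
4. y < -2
No

A contradictory subset is {2x + y = 11, y > x, y < -2}. No integer assignment can satisfy these jointly:

  - 2x + y = 11: is a linear equation tying the variables together
  - y > x: bounds one variable relative to another variable
  - y < -2: bounds one variable relative to a constant

Propagating the comparison: x < y and y ≤ -3 give x ≤ -4. Range argument: with x ∈ [−∞, -4], y ∈ [−∞, -3], the left side of the equation is at most -11, but the right side is 11 > -11. No integer solution exists.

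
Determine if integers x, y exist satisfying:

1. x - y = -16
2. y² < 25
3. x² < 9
No

The full constraint system is jointly infeasible over the integers. Each constraint and what it forces:

  - x - y = -16: is a linear equation tying the variables together
  - y² < 25: restricts y to |y| ≤ 4
  - x² < 9: restricts x to |x| ≤ 2

Range argument: with x ∈ [-2, 2], y ∈ [-4, 4], the left side of the equation is at least -6, but the right side is -16 < -6. No integer solution exists.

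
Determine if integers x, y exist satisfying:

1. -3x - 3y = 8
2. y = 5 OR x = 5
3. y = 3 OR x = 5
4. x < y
No

Even the single constraint (-3x - 3y = 8) is infeasible over the integers.

  - -3x - 3y = 8: every term on the left is divisible by 3, so the LHS ≡ 0 (mod 3), but the RHS 8 is not — no integer solution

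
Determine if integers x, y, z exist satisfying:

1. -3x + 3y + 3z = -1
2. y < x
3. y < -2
No

Even the single constraint (-3x + 3y + 3z = -1) is infeasible over the integers.

  - -3x + 3y + 3z = -1: every term on the left is divisible by 3, so the LHS ≡ 0 (mod 3), but the RHS -1 is not — no integer solution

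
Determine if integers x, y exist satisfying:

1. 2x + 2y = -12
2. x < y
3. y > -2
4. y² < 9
Yes

Take x = -6, y = 0. Substituting into each constraint:
  (1) 2(-6) + 2(0) = -12 ✓
  (2) -6 < 0 ✓
  (3) 0 > -2 ✓
  (4) y² = (0)² = 0, and 0 < 9 ✓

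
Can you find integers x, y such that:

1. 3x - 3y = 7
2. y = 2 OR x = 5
No

Even the single constraint (3x - 3y = 7) is infeasible over the integers.

  - 3x - 3y = 7: every term on the left is divisible by 3, so the LHS ≡ 0 (mod 3), but the RHS 7 is not — no integer solution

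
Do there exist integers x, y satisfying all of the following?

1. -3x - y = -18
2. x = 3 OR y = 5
Yes

Take x = 3, y = 9. Substituting into each constraint:
  (1) -3(3) + (-9) = -18 ✓
  (2) x = 3, target 3 ✓ (first branch holds)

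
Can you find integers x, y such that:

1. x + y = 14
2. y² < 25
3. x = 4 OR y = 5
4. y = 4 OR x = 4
No

The full constraint system is jointly infeasible over the integers. Each constraint and what it forces:

  - x + y = 14: is a linear equation tying the variables together
  - y² < 25: restricts y to |y| ≤ 4
  - x = 4 OR y = 5: forces a choice: either x = 4 or y = 5
  - y = 4 OR x = 4: forces a choice: either y = 4 or x = 4

The bounds confine y to {-4, -3, -2, -1, 0, 1, 2, 3, 4}. For each value, substitute into the equation:
  • y = -4: the equation forces x = 18, but neither branch of (x = 4 OR y = 5) holds.
  • y = -3: the equation forces x = 17, but neither branch of (x = 4 OR y = 5) holds.
  • y = -2: the equation forces x = 16, but neither branch of (x = 4 OR y = 5) holds.
  • y = -1: the equation forces x = 15, but neither branch of (x = 4 OR y = 5) holds.
  • y = 0: the equation forces x = 14, but neither branch of (x = 4 OR y = 5) holds.
  • y = 1: the equation forces x = 13, but neither branch of (x = 4 OR y = 5) holds.
  • y = 2: the equation forces x = 12, but neither branch of (x = 4 OR y = 5) holds.
  • y = 3: the equation forces x = 11, but neither branch of (x = 4 OR y = 5) holds.
  • y = 4: the equation forces x = 10, but neither branch of (x = 4 OR y = 5) holds.
Every case fails, so no integer solution exists.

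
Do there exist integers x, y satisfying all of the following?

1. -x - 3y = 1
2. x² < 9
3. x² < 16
Yes

Take x = 2, y = -1. Substituting into each constraint:
  (1) (-2) - 3(-1) = 1 ✓
  (2) x² = (2)² = 4, and 4 < 9 ✓
  (3) x² = (2)² = 4, and 4 < 16 ✓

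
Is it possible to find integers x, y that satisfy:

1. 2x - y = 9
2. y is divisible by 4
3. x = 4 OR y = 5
No

The full constraint system is jointly infeasible over the integers. Each constraint and what it forces:

  - 2x - y = 9: is a linear equation tying the variables together
  - y is divisible by 4: restricts y to multiples of 4
  - x = 4 OR y = 5: forces a choice: either x = 4 or y = 5

Modular obstruction: writing y = 4y', every remaining term of the linear equation is divisible by 2, so the left side is ≡ 0 (mod 2); but the right side 9 ≡ 1 (mod 2). No integers can satisfy it.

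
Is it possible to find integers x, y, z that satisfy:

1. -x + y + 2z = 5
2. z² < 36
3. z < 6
Yes

Take x = -5, y = 0, z = 0. Substituting into each constraint:
  (1) 5 + 0 + 2(0) = 5 ✓
  (2) z² = (0)² = 0, and 0 < 36 ✓
  (3) 0 < 6 ✓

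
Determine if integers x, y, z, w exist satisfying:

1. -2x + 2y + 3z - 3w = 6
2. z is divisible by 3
Yes

Take x = 0, y = 0, z = 0, w = -2. Substituting into each constraint:
  (1) -2(0) + 2(0) + 3(0) - 3(-2) = 6 ✓
  (2) 0 = 3 × 0, remainder 0 ✓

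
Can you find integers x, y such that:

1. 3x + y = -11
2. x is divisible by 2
Yes

Take x = 0, y = -11. Substituting into each constraint:
  (1) 3(0) + (-11) = -11 ✓
  (2) 0 = 2 × 0, remainder 0 ✓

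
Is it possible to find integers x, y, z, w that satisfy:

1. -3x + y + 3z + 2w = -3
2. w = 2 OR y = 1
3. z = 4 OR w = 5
Yes

Take x = 0, y = 1, z = 4, w = -8. Substituting into each constraint:
  (1) -3(0) + 1 + 3(4) + 2(-8) = -3 ✓
  (2) y = 1, target 1 ✓ (second branch holds)
  (3) z = 4, target 4 ✓ (first branch holds)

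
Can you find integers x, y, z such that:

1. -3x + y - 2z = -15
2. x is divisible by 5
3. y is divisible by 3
Yes

Take x = 0, y = 3, z = 9. Substituting into each constraint:
  (1) -3(0) + 3 - 2(9) = -15 ✓
  (2) 0 = 5 × 0, remainder 0 ✓
  (3) 3 = 3 × 1, remainder 0 ✓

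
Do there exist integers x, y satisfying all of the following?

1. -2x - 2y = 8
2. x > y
Yes

Take x = -1, y = -3. Substituting into each constraint:
  (1) -2(-1) - 2(-3) = 8 ✓
  (2) -1 > -3 ✓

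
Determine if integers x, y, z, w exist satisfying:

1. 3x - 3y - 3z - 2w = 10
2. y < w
Yes

Take x = 0, y = 0, z = -4, w = 1. Substituting into each constraint:
  (1) 3(0) - 3(0) - 3(-4) - 2(1) = 10 ✓
  (2) 0 < 1 ✓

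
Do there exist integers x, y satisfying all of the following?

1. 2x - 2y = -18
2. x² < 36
Yes

Take x = 0, y = 9. Substituting into each constraint:
  (1) 2(0) - 2(9) = -18 ✓
  (2) x² = (0)² = 0, and 0 < 36 ✓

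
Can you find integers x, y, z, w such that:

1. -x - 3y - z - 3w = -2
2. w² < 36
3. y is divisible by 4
Yes

Take x = 0, y = 0, z = 2, w = 0. Substituting into each constraint:
  (1) 0 - 3(0) + (-2) - 3(0) = -2 ✓
  (2) w² = (0)² = 0, and 0 < 36 ✓
  (3) 0 = 4 × 0, remainder 0 ✓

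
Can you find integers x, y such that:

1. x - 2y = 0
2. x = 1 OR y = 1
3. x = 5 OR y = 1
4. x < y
No

A contradictory subset is {x - 2y = 0, x = 5 OR y = 1, x < y}. No integer assignment can satisfy these jointly:

  - x - 2y = 0: is a linear equation tying the variables together
  - x = 5 OR y = 1: forces a choice: either x = 5 or y = 1
  - x < y: bounds one variable relative to another variable

Split on the disjunction (x = 5 OR y = 1):
  • If x = 5: with x = 5, every remaining term of the linear equation is divisible by 2, so the left side is ≡ 0 (mod 2); but the right side -5 ≡ 1 (mod 2). No integers can satisfy it.
  • If y = 1: the equation forces x = 2, giving (y, x) = (1, 2), which violates y > x.
Both branches are infeasible, so the system has no integer solution.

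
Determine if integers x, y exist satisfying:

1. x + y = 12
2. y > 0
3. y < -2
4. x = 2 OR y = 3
No

A contradictory subset is {y > 0, y < -2}. No integer assignment can satisfy these jointly:

  - y > 0: bounds one variable relative to a constant
  - y < -2: bounds one variable relative to a constant

Direct contradiction: the bounds on y require y ≥ 1 and y ≤ -3 simultaneously, which is empty.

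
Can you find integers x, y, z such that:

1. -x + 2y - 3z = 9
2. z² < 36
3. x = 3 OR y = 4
Yes

Take x = 3, y = 0, z = -4. Substituting into each constraint:
  (1) (-3) + 2(0) - 3(-4) = 9 ✓
  (2) z² = (-4)² = 16, and 16 < 36 ✓
  (3) x = 3, target 3 ✓ (first branch holds)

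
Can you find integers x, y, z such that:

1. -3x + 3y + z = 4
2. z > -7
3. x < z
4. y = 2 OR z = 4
Yes

Take x = 3, y = 3, z = 4. Substituting into each constraint:
  (1) -3(3) + 3(3) + 4 = 4 ✓
  (2) 4 > -7 ✓
  (3) 3 < 4 ✓
  (4) z = 4, target 4 ✓ (second branch holds)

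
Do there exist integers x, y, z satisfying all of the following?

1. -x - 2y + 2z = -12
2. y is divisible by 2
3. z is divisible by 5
Yes

Take x = 12, y = 0, z = 0. Substituting into each constraint:
  (1) (-12) - 2(0) + 2(0) = -12 ✓
  (2) 0 = 2 × 0, remainder 0 ✓
  (3) 0 = 5 × 0, remainder 0 ✓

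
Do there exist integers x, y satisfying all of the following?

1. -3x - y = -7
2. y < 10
Yes

Take x = 0, y = 7. Substituting into each constraint:
  (1) -3(0) + (-7) = -7 ✓
  (2) 7 < 10 ✓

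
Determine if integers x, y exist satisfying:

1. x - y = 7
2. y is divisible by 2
Yes

Take x = 7, y = 0. Substituting into each constraint:
  (1) 7 + 0 = 7 ✓
  (2) 0 = 2 × 0, remainder 0 ✓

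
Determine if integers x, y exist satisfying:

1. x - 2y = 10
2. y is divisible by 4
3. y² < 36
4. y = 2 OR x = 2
Yes

Take x = 2, y = -4. Substituting into each constraint:
  (1) 2 - 2(-4) = 10 ✓
  (2) -4 = 4 × -1, remainder 0 ✓
  (3) y² = (-4)² = 16, and 16 < 36 ✓
  (4) x = 2, target 2 ✓ (second branch holds)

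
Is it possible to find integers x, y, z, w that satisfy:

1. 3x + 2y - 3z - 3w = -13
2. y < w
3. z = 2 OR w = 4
Yes

Take x = -1, y = 1, z = 0, w = 4. Substituting into each constraint:
  (1) 3(-1) + 2(1) - 3(0) - 3(4) = -13 ✓
  (2) 1 < 4 ✓
  (3) w = 4, target 4 ✓ (second branch holds)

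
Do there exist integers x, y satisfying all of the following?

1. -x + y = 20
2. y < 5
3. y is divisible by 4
Yes

Take x = -20, y = 0. Substituting into each constraint:
  (1) 20 + 0 = 20 ✓
  (2) 0 < 5 ✓
  (3) 0 = 4 × 0, remainder 0 ✓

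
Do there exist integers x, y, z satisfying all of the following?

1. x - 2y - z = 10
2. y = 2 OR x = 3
Yes

Take x = 3, y = -4, z = 1. Substituting into each constraint:
  (1) 3 - 2(-4) + (-1) = 10 ✓
  (2) x = 3, target 3 ✓ (second branch holds)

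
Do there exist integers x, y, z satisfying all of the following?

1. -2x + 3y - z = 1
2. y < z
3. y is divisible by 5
Yes

Take x = -1, y = 0, z = 1. Substituting into each constraint:
  (1) -2(-1) + 3(0) + (-1) = 1 ✓
  (2) 0 < 1 ✓
  (3) 0 = 5 × 0, remainder 0 ✓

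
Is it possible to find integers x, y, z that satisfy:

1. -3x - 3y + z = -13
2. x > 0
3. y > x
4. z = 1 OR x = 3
Yes

Take x = 3, y = 4, z = 8. Substituting into each constraint:
  (1) -3(3) - 3(4) + 8 = -13 ✓
  (2) 3 > 0 ✓
  (3) 4 > 3 ✓
  (4) x = 3, target 3 ✓ (second branch holds)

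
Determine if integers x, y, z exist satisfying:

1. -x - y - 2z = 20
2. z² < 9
Yes

Take x = 0, y = -20, z = 0. Substituting into each constraint:
  (1) 0 + 20 - 2(0) = 20 ✓
  (2) z² = (0)² = 0, and 0 < 9 ✓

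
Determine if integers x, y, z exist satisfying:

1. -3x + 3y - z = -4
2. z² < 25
Yes

Take x = 1, y = 0, z = 1. Substituting into each constraint:
  (1) -3(1) + 3(0) + (-1) = -4 ✓
  (2) z² = (1)² = 1, and 1 < 25 ✓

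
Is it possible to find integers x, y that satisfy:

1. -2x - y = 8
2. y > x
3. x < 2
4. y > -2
Yes

Take x = -4, y = 0. Substituting into each constraint:
  (1) -2(-4) + 0 = 8 ✓
  (2) 0 > -4 ✓
  (3) -4 < 2 ✓
  (4) 0 > -2 ✓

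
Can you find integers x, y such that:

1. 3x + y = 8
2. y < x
Yes

Take x = 3, y = -1. Substituting into each constraint:
  (1) 3(3) + (-1) = 8 ✓
  (2) -1 < 3 ✓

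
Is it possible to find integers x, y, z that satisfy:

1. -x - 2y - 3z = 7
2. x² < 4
Yes

Take x = 1, y = -4, z = 0. Substituting into each constraint:
  (1) (-1) - 2(-4) - 3(0) = 7 ✓
  (2) x² = (1)² = 1, and 1 < 4 ✓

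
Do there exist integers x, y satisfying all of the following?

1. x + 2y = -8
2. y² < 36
Yes

Take x = -8, y = 0. Substituting into each constraint:
  (1) (-8) + 2(0) = -8 ✓
  (2) y² = (0)² = 0, and 0 < 36 ✓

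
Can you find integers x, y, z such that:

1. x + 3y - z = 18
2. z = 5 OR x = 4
Yes

Take x = 4, y = 5, z = 1. Substituting into each constraint:
  (1) 4 + 3(5) + (-1) = 18 ✓
  (2) x = 4, target 4 ✓ (second branch holds)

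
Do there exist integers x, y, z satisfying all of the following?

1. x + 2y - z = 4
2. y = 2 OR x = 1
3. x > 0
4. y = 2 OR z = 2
Yes

Take x = 1, y = 2, z = 1. Substituting into each constraint:
  (1) 1 + 2(2) + (-1) = 4 ✓
  (2) y = 2, target 2 ✓ (first branch holds)
  (3) 1 > 0 ✓
  (4) y = 2, target 2 ✓ (first branch holds)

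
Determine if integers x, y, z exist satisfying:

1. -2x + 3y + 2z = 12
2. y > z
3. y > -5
Yes

Take x = -2, y = 2, z = 1. Substituting into each constraint:
  (1) -2(-2) + 3(2) + 2(1) = 12 ✓
  (2) 2 > 1 ✓
  (3) 2 > -5 ✓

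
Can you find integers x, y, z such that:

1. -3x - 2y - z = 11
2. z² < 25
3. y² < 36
Yes

Take x = -4, y = 0, z = 1. Substituting into each constraint:
  (1) -3(-4) - 2(0) + (-1) = 11 ✓
  (2) z² = (1)² = 1, and 1 < 25 ✓
  (3) y² = (0)² = 0, and 0 < 36 ✓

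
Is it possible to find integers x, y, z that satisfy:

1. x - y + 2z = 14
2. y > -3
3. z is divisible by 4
Yes

Take x = 12, y = -2, z = 0. Substituting into each constraint:
  (1) 12 + 2 + 2(0) = 14 ✓
  (2) -2 > -3 ✓
  (3) 0 = 4 × 0, remainder 0 ✓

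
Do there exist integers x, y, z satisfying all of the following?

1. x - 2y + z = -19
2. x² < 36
Yes

Take x = 1, y = 10, z = 0. Substituting into each constraint:
  (1) 1 - 2(10) + 0 = -19 ✓
  (2) x² = (1)² = 1, and 1 < 36 ✓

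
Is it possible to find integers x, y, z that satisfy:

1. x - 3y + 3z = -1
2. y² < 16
Yes

Take x = 2, y = 1, z = 0. Substituting into each constraint:
  (1) 2 - 3(1) + 3(0) = -1 ✓
  (2) y² = (1)² = 1, and 1 < 16 ✓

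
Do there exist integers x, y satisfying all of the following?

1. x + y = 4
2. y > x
Yes

Take x = 1, y = 3. Substituting into each constraint:
  (1) 1 + 3 = 4 ✓
  (2) 3 > 1 ✓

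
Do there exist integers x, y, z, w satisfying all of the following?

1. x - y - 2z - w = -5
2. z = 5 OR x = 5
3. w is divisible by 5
Yes

Take x = 4, y = -1, z = 5, w = 0. Substituting into each constraint:
  (1) 4 + 1 - 2(5) + 0 = -5 ✓
  (2) z = 5, target 5 ✓ (first branch holds)
  (3) 0 = 5 × 0, remainder 0 ✓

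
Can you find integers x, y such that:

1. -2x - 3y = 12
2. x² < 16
Yes

Take x = 0, y = -4. Substituting into each constraint:
  (1) -2(0) - 3(-4) = 12 ✓
  (2) x² = (0)² = 0, and 0 < 16 ✓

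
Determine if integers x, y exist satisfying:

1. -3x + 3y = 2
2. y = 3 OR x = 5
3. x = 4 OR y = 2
No

Even the single constraint (-3x + 3y = 2) is infeasible over the integers.

  - -3x + 3y = 2: every term on the left is divisible by 3, so the LHS ≡ 0 (mod 3), but the RHS 2 is not — no integer solution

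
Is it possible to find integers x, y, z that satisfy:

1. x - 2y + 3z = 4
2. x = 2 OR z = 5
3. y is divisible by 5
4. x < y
Yes

Take x = -11, y = 0, z = 5. Substituting into each constraint:
  (1) (-11) - 2(0) + 3(5) = 4 ✓
  (2) z = 5, target 5 ✓ (second branch holds)
  (3) 0 = 5 × 0, remainder 0 ✓
  (4) -11 < 0 ✓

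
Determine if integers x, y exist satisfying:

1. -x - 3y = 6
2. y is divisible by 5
Yes

Take x = -6, y = 0. Substituting into each constraint:
  (1) 6 - 3(0) = 6 ✓
  (2) 0 = 5 × 0, remainder 0 ✓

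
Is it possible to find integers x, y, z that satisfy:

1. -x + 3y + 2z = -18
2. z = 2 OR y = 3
Yes

Take x = 27, y = 3, z = 0. Substituting into each constraint:
  (1) (-27) + 3(3) + 2(0) = -18 ✓
  (2) y = 3, target 3 ✓ (second branch holds)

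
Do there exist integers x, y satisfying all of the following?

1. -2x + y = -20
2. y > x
Yes

Take x = 21, y = 22. Substituting into each constraint:
  (1) -2(21) + 22 = -20 ✓
  (2) 22 > 21 ✓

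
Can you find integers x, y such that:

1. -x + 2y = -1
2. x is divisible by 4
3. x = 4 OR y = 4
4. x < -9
No

A contradictory subset is {-x + 2y = -1, x = 4 OR y = 4, x < -9}. No integer assignment can satisfy these jointly:

  - -x + 2y = -1: is a linear equation tying the variables together
  - x = 4 OR y = 4: forces a choice: either x = 4 or y = 4
  - x < -9: bounds one variable relative to a constant

Split on the disjunction (x = 4 OR y = 4):
  • If x = 4: this contradicts the bound x ≤ -10.
  • If y = 4: the equation forces x = 9, which contradicts the bound x ≤ -10.
Both branches are infeasible, so the system has no integer solution.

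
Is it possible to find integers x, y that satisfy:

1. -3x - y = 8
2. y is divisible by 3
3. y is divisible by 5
No

A contradictory subset is {-3x - y = 8, y is divisible by 3}. No integer assignment can satisfy these jointly:

  - -3x - y = 8: is a linear equation tying the variables together
  - y is divisible by 3: restricts y to multiples of 3

Modular obstruction: writing y = 3y', every remaining term of the linear equation is divisible by 3, so the left side is ≡ 0 (mod 3); but the right side 8 ≡ 2 (mod 3). No integers can satisfy it.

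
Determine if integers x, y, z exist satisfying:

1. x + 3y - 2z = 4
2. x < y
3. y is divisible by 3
Yes

Take x = -2, y = 0, z = -3. Substituting into each constraint:
  (1) (-2) + 3(0) - 2(-3) = 4 ✓
  (2) -2 < 0 ✓
  (3) 0 = 3 × 0, remainder 0 ✓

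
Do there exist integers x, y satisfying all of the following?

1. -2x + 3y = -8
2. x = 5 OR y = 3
No

The full constraint system is jointly infeasible over the integers. Each constraint and what it forces:

  - -2x + 3y = -8: is a linear equation tying the variables together
  - x = 5 OR y = 3: forces a choice: either x = 5 or y = 3

Split on the disjunction (x = 5 OR y = 3):
  • If x = 5: with x = 5, every remaining term of the linear equation is divisible by 3, so the left side is ≡ 0 (mod 3); but the right side 2 ≡ 2 (mod 3). No integers can satisfy it.
  • If y = 3: with y = 3, every remaining term of the linear equation is divisible by 2, so the left side is ≡ 0 (mod 2); but the right side -17 ≡ 1 (mod 2). No integers can satisfy it.
Both branches are infeasible, so the system has no integer solution.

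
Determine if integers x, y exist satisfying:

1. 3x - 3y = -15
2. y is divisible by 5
Yes

Take x = -5, y = 0. Substituting into each constraint:
  (1) 3(-5) - 3(0) = -15 ✓
  (2) 0 = 5 × 0, remainder 0 ✓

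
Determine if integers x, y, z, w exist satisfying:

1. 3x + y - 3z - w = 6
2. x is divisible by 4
Yes

Take x = 0, y = 0, z = -2, w = 0. Substituting into each constraint:
  (1) 3(0) + 0 - 3(-2) + 0 = 6 ✓
  (2) 0 = 4 × 0, remainder 0 ✓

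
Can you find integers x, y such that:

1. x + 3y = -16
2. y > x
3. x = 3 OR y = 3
Yes

Take x = -25, y = 3. Substituting into each constraint:
  (1) (-25) + 3(3) = -16 ✓
  (2) 3 > -25 ✓
  (3) y = 3, target 3 ✓ (second branch holds)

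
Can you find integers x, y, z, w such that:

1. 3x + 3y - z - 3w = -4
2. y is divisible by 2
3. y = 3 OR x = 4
Yes

Take x = 4, y = 0, z = -2, w = 6. Substituting into each constraint:
  (1) 3(4) + 3(0) + 2 - 3(6) = -4 ✓
  (2) 0 = 2 × 0, remainder 0 ✓
  (3) x = 4, target 4 ✓ (second branch holds)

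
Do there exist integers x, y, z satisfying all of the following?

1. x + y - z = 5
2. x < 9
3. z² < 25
Yes

Take x = 0, y = 5, z = 0. Substituting into each constraint:
  (1) 0 + 5 + 0 = 5 ✓
  (2) 0 < 9 ✓
  (3) z² = (0)² = 0, and 0 < 25 ✓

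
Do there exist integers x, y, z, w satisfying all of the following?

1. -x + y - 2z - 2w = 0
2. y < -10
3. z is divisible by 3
Yes

Take x = 0, y = -12, z = 0, w = -6. Substituting into each constraint:
  (1) 0 + (-12) - 2(0) - 2(-6) = 0 ✓
  (2) -12 < -10 ✓
  (3) 0 = 3 × 0, remainder 0 ✓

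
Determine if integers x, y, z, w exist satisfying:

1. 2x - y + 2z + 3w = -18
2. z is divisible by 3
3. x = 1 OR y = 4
Yes

Take x = -7, y = 4, z = 0, w = 0. Substituting into each constraint:
  (1) 2(-7) + (-4) + 2(0) + 3(0) = -18 ✓
  (2) 0 = 3 × 0, remainder 0 ✓
  (3) y = 4, target 4 ✓ (second branch holds)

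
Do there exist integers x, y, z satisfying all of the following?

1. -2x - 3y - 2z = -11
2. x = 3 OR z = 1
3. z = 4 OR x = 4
Yes

Take x = 3, y = -1, z = 4. Substituting into each constraint:
  (1) -2(3) - 3(-1) - 2(4) = -11 ✓
  (2) x = 3, target 3 ✓ (first branch holds)
  (3) z = 4, target 4 ✓ (first branch holds)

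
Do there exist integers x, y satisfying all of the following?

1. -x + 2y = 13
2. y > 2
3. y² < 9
No

A contradictory subset is {y > 2, y² < 9}. No integer assignment can satisfy these jointly:

  - y > 2: bounds one variable relative to a constant
  - y² < 9: restricts y to |y| ≤ 2

Direct contradiction: the bounds on y require y ≥ 3 and y ≤ 2 simultaneously, which is empty.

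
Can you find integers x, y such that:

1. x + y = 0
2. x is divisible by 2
Yes

Take x = 0, y = 0. Substituting into each constraint:
  (1) 0 + 0 = 0 ✓
  (2) 0 = 2 × 0, remainder 0 ✓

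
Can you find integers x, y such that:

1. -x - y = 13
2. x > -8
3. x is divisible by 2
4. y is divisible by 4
No

A contradictory subset is {-x - y = 13, x is divisible by 2, y is divisible by 4}. No integer assignment can satisfy these jointly:

  - -x - y = 13: is a linear equation tying the variables together
  - x is divisible by 2: restricts x to multiples of 2
  - y is divisible by 4: restricts y to multiples of 4

Modular obstruction: writing x = 2x' and writing y = 4y', every remaining term of the linear equation is divisible by 2, so the left side is ≡ 0 (mod 2); but the right side 13 ≡ 1 (mod 2). No integers can satisfy it.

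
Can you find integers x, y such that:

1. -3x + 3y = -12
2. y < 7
Yes

Take x = 0, y = -4. Substituting into each constraint:
  (1) -3(0) + 3(-4) = -12 ✓
  (2) -4 < 7 ✓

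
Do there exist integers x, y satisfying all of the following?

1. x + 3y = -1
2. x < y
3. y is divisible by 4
Yes

Take x = -1, y = 0. Substituting into each constraint:
  (1) (-1) + 3(0) = -1 ✓
  (2) -1 < 0 ✓
  (3) 0 = 4 × 0, remainder 0 ✓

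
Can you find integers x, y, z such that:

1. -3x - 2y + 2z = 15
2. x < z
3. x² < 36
Yes

Take x = 1, y = -7, z = 2. Substituting into each constraint:
  (1) -3(1) - 2(-7) + 2(2) = 15 ✓
  (2) 1 < 2 ✓
  (3) x² = (1)² = 1, and 1 < 36 ✓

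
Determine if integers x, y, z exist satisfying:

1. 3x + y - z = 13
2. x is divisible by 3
Yes

Take x = 0, y = 13, z = 0. Substituting into each constraint:
  (1) 3(0) + 13 + 0 = 13 ✓
  (2) 0 = 3 × 0, remainder 0 ✓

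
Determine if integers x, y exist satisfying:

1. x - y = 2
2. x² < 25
Yes

Take x = 2, y = 0. Substituting into each constraint:
  (1) 2 + 0 = 2 ✓
  (2) x² = (2)² = 4, and 4 < 25 ✓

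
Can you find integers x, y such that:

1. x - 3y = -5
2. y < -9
Yes

Take x = -35, y = -10. Substituting into each constraint:
  (1) (-35) - 3(-10) = -5 ✓
  (2) -10 < -9 ✓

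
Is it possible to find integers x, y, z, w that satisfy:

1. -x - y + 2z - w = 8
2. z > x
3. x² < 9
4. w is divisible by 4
Yes

Take x = -1, y = -7, z = 0, w = 0. Substituting into each constraint:
  (1) 1 + 7 + 2(0) + 0 = 8 ✓
  (2) 0 > -1 ✓
  (3) x² = (-1)² = 1, and 1 < 9 ✓
  (4) 0 = 4 × 0, remainder 0 ✓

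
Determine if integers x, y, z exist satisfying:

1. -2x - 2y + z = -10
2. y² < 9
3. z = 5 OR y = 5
No

The full constraint system is jointly infeasible over the integers. Each constraint and what it forces:

  - -2x - 2y + z = -10: is a linear equation tying the variables together
  - y² < 9: restricts y to |y| ≤ 2
  - z = 5 OR y = 5: forces a choice: either z = 5 or y = 5

Split on the disjunction (z = 5 OR y = 5):
  • If z = 5: with z = 5, every remaining term of the linear equation is divisible by 2, so the left side is ≡ 0 (mod 2); but the right side -15 ≡ 1 (mod 2). No integers can satisfy it.
  • If y = 5: this contradicts y² < 9, which requires |y| ≤ 2.
Both branches are infeasible, so the system has no integer solution.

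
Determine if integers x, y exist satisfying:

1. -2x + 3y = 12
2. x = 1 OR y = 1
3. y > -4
No

A contradictory subset is {-2x + 3y = 12, x = 1 OR y = 1}. No integer assignment can satisfy these jointly:

  - -2x + 3y = 12: is a linear equation tying the variables together
  - x = 1 OR y = 1: forces a choice: either x = 1 or y = 1

Split on the disjunction (x = 1 OR y = 1):
  • If x = 1: with x = 1, every remaining term of the linear equation is divisible by 3, so the left side is ≡ 0 (mod 3); but the right side 14 ≡ 2 (mod 3). No integers can satisfy it.
  • If y = 1: with y = 1, every remaining term of the linear equation is divisible by 2, so the left side is ≡ 0 (mod 2); but the right side 9 ≡ 1 (mod 2). No integers can satisfy it.
Both branches are infeasible, so the system has no integer solution.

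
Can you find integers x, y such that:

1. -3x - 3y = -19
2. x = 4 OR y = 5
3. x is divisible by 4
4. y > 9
No

Even the single constraint (-3x - 3y = -19) is infeasible over the integers.

  - -3x - 3y = -19: every term on the left is divisible by 3, so the LHS ≡ 0 (mod 3), but the RHS -19 is not — no integer solution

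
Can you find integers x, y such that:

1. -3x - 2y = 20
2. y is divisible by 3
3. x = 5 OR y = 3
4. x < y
No

A contradictory subset is {-3x - 2y = 20, x = 5 OR y = 3, x < y}. No integer assignment can satisfy these jointly:

  - -3x - 2y = 20: is a linear equation tying the variables together
  - x = 5 OR y = 3: forces a choice: either x = 5 or y = 3
  - x < y: bounds one variable relative to another variable

Split on the disjunction (x = 5 OR y = 3):
  • If x = 5: with x = 5, every remaining term of the linear equation is divisible by 2, so the left side is ≡ 0 (mod 2); but the right side 35 ≡ 1 (mod 2). No integers can satisfy it.
  • If y = 3: with y = 3, every remaining term of the linear equation is divisible by 3, so the left side is ≡ 0 (mod 3); but the right side 26 ≡ 2 (mod 3). No integers can satisfy it.
Both branches are infeasible, so the system has no integer solution.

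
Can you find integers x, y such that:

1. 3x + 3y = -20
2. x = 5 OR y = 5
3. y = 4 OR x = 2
No

Even the single constraint (3x + 3y = -20) is infeasible over the integers.

  - 3x + 3y = -20: every term on the left is divisible by 3, so the LHS ≡ 0 (mod 3), but the RHS -20 is not — no integer solution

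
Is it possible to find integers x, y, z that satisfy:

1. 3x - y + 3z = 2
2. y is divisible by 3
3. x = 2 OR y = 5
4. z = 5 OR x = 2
No

A contradictory subset is {3x - y + 3z = 2, y is divisible by 3}. No integer assignment can satisfy these jointly:

  - 3x - y + 3z = 2: is a linear equation tying the variables together
  - y is divisible by 3: restricts y to multiples of 3

Modular obstruction: writing y = 3y', every remaining term of the linear equation is divisible by 3, so the left side is ≡ 0 (mod 3); but the right side 2 ≡ 2 (mod 3). No integers can satisfy it.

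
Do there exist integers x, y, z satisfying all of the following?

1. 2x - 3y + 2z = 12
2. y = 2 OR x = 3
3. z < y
Yes

Take x = 3, y = -8, z = -9. Substituting into each constraint:
  (1) 2(3) - 3(-8) + 2(-9) = 12 ✓
  (2) x = 3, target 3 ✓ (second branch holds)
  (3) -9 < -8 ✓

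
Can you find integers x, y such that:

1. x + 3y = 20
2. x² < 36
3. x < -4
No

The full constraint system is jointly infeasible over the integers. Each constraint and what it forces:

  - x + 3y = 20: is a linear equation tying the variables together
  - x² < 36: restricts x to |x| ≤ 5
  - x < -4: bounds one variable relative to a constant

The bounds confine x to {-5}. For each value, substitute into the equation:
  • x = -5: the equation gives 3y = 25, so y would not be an integer.
Every case fails, so no integer solution exists.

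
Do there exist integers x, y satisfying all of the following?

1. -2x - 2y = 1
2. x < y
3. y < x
No

Even the single constraint (-2x - 2y = 1) is infeasible over the integers.

  - -2x - 2y = 1: every term on the left is divisible by 2, so the LHS ≡ 0 (mod 2), but the RHS 1 is not — no integer solution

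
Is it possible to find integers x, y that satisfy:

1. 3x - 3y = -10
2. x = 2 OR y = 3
No

Even the single constraint (3x - 3y = -10) is infeasible over the integers.

  - 3x - 3y = -10: every term on the left is divisible by 3, so the LHS ≡ 0 (mod 3), but the RHS -10 is not — no integer solution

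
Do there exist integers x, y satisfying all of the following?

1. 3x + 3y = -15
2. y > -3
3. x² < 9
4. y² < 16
No

A contradictory subset is {3x + 3y = -15, y > -3, x² < 9}. No integer assignment can satisfy these jointly:

  - 3x + 3y = -15: is a linear equation tying the variables together
  - y > -3: bounds one variable relative to a constant
  - x² < 9: restricts x to |x| ≤ 2

Range argument: with x ∈ [-2, 2], y ∈ [-2, ∞], the left side of the equation is at least -12, but the right side is -15 < -12. No integer solution exists.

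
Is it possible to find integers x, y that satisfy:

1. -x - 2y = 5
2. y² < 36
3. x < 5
Yes

Take x = -5, y = 0. Substituting into each constraint:
  (1) 5 - 2(0) = 5 ✓
  (2) y² = (0)² = 0, and 0 < 36 ✓
  (3) -5 < 5 ✓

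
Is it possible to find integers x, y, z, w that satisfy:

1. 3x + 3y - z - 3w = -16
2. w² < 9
Yes

Take x = 0, y = 0, z = 16, w = 0. Substituting into each constraint:
  (1) 3(0) + 3(0) + (-16) - 3(0) = -16 ✓
  (2) w² = (0)² = 0, and 0 < 9 ✓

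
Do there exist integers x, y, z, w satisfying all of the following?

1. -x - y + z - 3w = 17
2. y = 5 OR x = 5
Yes

Take x = 2, y = 5, z = 0, w = -8. Substituting into each constraint:
  (1) (-2) + (-5) + 0 - 3(-8) = 17 ✓
  (2) y = 5, target 5 ✓ (first branch holds)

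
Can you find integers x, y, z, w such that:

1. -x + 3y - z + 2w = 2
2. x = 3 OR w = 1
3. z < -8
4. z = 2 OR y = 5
Yes

Take x = 3, y = 5, z = -10, w = -10. Substituting into each constraint:
  (1) (-3) + 3(5) + 10 + 2(-10) = 2 ✓
  (2) x = 3, target 3 ✓ (first branch holds)
  (3) -10 < -8 ✓
  (4) y = 5, target 5 ✓ (second branch holds)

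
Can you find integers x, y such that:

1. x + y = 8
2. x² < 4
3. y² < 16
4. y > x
No

A contradictory subset is {x + y = 8, x² < 4, y² < 16}. No integer assignment can satisfy these jointly:

  - x + y = 8: is a linear equation tying the variables together
  - x² < 4: restricts x to |x| ≤ 1
  - y² < 16: restricts y to |y| ≤ 3

Range argument: with x ∈ [-1, 1], y ∈ [-3, 3], the left side of the equation is at most 4, but the right side is 8 > 4. No integer solution exists.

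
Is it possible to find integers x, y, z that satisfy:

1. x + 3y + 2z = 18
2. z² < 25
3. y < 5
Yes

Take x = 18, y = 0, z = 0. Substituting into each constraint:
  (1) 18 + 3(0) + 2(0) = 18 ✓
  (2) z² = (0)² = 0, and 0 < 25 ✓
  (3) 0 < 5 ✓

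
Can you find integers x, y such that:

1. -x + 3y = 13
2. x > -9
Yes

Take x = 2, y = 5. Substituting into each constraint:
  (1) (-2) + 3(5) = 13 ✓
  (2) 2 > -9 ✓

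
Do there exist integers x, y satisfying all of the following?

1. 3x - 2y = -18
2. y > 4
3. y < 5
No

A contradictory subset is {y > 4, y < 5}. No integer assignment can satisfy these jointly:

  - y > 4: bounds one variable relative to a constant
  - y < 5: bounds one variable relative to a constant

Direct contradiction: the bounds on y require y ≥ 5 and y ≤ 4 simultaneously, which is empty.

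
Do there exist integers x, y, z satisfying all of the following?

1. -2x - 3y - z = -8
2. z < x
Yes

Take x = 0, y = 3, z = -1. Substituting into each constraint:
  (1) -2(0) - 3(3) + 1 = -8 ✓
  (2) -1 < 0 ✓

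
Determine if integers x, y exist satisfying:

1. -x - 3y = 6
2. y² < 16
Yes

Take x = 0, y = -2. Substituting into each constraint:
  (1) 0 - 3(-2) = 6 ✓
  (2) y² = (-2)² = 4, and 4 < 16 ✓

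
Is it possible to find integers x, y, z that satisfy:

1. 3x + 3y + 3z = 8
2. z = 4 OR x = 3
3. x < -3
No

Even the single constraint (3x + 3y + 3z = 8) is infeasible over the integers.

  - 3x + 3y + 3z = 8: every term on the left is divisible by 3, so the LHS ≡ 0 (mod 3), but the RHS 8 is not — no integer solution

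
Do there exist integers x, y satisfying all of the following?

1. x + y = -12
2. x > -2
Yes

Take x = -1, y = -11. Substituting into each constraint:
  (1) (-1) + (-11) = -12 ✓
  (2) -1 > -2 ✓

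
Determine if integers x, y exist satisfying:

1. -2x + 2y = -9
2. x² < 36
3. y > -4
No

Even the single constraint (-2x + 2y = -9) is infeasible over the integers.

  - -2x + 2y = -9: every term on the left is divisible by 2, so the LHS ≡ 0 (mod 2), but the RHS -9 is not — no integer solution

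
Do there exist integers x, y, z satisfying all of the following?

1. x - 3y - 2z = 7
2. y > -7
Yes

Take x = 7, y = 0, z = 0. Substituting into each constraint:
  (1) 7 - 3(0) - 2(0) = 7 ✓
  (2) 0 > -7 ✓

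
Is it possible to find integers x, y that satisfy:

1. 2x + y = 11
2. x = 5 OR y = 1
Yes

Take x = 5, y = 1. Substituting into each constraint:
  (1) 2(5) + 1 = 11 ✓
  (2) x = 5, target 5 ✓ (first branch holds)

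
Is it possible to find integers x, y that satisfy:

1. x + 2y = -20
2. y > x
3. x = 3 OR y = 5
Yes

Take x = -30, y = 5. Substituting into each constraint:
  (1) (-30) + 2(5) = -20 ✓
  (2) 5 > -30 ✓
  (3) y = 5, target 5 ✓ (second branch holds)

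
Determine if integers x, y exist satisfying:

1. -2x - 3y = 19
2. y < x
Yes

Take x = -2, y = -5. Substituting into each constraint:
  (1) -2(-2) - 3(-5) = 19 ✓
  (2) -5 < -2 ✓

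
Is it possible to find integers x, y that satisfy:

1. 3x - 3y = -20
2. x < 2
No

Even the single constraint (3x - 3y = -20) is infeasible over the integers.

  - 3x - 3y = -20: every term on the left is divisible by 3, so the LHS ≡ 0 (mod 3), but the RHS -20 is not — no integer solution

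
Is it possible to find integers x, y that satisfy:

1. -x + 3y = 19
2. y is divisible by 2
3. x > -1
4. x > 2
Yes

Take x = 5, y = 8. Substituting into each constraint:
  (1) (-5) + 3(8) = 19 ✓
  (2) 8 = 2 × 4, remainder 0 ✓
  (3) 5 > -1 ✓
  (4) 5 > 2 ✓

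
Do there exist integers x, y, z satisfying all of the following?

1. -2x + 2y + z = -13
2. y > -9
Yes

Take x = 7, y = 0, z = 1. Substituting into each constraint:
  (1) -2(7) + 2(0) + 1 = -13 ✓
  (2) 0 > -9 ✓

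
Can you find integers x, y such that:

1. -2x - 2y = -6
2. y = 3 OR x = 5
Yes

Take x = 5, y = -2. Substituting into each constraint:
  (1) -2(5) - 2(-2) = -6 ✓
  (2) x = 5, target 5 ✓ (second branch holds)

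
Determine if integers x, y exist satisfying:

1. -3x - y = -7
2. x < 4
Yes

Take x = 2, y = 1. Substituting into each constraint:
  (1) -3(2) + (-1) = -7 ✓
  (2) 2 < 4 ✓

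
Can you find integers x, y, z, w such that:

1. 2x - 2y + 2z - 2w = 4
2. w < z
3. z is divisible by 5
Yes

Take x = 1, y = 0, z = 0, w = -1. Substituting into each constraint:
  (1) 2(1) - 2(0) + 2(0) - 2(-1) = 4 ✓
  (2) -1 < 0 ✓
  (3) 0 = 5 × 0, remainder 0 ✓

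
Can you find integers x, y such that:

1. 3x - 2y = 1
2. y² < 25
Yes

Take x = 1, y = 1. Substituting into each constraint:
  (1) 3(1) - 2(1) = 1 ✓
  (2) y² = (1)² = 1, and 1 < 25 ✓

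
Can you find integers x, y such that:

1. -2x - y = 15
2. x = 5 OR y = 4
Yes

Take x = 5, y = -25. Substituting into each constraint:
  (1) -2(5) + 25 = 15 ✓
  (2) x = 5, target 5 ✓ (first branch holds)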